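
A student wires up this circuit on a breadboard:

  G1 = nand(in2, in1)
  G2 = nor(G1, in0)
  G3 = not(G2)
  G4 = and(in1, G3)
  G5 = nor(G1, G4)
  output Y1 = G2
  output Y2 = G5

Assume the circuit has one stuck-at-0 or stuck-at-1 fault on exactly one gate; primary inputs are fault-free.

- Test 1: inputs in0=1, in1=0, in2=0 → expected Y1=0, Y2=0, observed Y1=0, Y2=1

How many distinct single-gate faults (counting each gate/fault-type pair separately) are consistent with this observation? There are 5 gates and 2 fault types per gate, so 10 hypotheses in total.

Fault-free: G1=1, G2=0, G3=1, G4=0, G5=0 → Y1=0, Y2=0. Observed Y1=0, Y2=1.
  G1 stuck-at-0: output Y1=0, Y2=1 ✓
  G1 stuck-at-1: output Y1=0, Y2=0 ✗
  G2 stuck-at-0: output Y1=0, Y2=0 ✗
  G2 stuck-at-1: output Y1=1, Y2=0 ✗
  G3 stuck-at-0: output Y1=0, Y2=0 ✗
  G3 stuck-at-1: output Y1=0, Y2=0 ✗
  G4 stuck-at-0: output Y1=0, Y2=0 ✗
  G4 stuck-at-1: output Y1=0, Y2=0 ✗
  G5 stuck-at-0: output Y1=0, Y2=0 ✗
  G5 stuck-at-1: output Y1=0, Y2=1 ✓
Consistent faults: {G1 stuck-at-0, G5 stuck-at-1} — 2 in all.

2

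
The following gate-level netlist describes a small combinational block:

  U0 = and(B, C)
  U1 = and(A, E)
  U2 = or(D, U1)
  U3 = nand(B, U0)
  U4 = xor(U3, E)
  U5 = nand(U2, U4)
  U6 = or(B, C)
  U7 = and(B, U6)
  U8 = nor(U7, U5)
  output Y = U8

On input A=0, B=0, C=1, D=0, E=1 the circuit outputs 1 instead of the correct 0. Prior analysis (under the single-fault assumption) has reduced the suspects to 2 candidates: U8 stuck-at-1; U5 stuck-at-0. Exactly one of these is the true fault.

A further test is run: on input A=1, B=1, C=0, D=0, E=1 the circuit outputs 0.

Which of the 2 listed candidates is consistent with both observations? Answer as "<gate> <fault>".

U5 stuck-at-0

Evaluate each candidate on input A=1, B=1, C=0, D=0, E=1:
  U8 stuck-at-1: U0=0, U1=1, U2=1, U3=1, U4=0, U5=1, U6=1, U7=1, U8=1 [stuck-at-1] → 1 — eliminated
  U5 stuck-at-0: U0=0, U1=1, U2=1, U3=1, U4=0, U5=0 [stuck-at-0], U6=1, U7=1, U8=0 → 0 — matches
Only U5 stuck-at-0 reproduces the observed 0.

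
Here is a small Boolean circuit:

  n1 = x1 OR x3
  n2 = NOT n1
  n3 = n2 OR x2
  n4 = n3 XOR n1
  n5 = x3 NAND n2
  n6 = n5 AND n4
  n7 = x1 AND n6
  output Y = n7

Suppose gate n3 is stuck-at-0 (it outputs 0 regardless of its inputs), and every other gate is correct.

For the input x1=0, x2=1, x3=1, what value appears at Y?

0

Propagate with n3 forced: n1=1, n2=0, n3=0 [stuck-at-0], n4=1, n5=1, n6=1, n7=0.
So Y = 0. (Same as the fault-free value — the fault is masked on this input.)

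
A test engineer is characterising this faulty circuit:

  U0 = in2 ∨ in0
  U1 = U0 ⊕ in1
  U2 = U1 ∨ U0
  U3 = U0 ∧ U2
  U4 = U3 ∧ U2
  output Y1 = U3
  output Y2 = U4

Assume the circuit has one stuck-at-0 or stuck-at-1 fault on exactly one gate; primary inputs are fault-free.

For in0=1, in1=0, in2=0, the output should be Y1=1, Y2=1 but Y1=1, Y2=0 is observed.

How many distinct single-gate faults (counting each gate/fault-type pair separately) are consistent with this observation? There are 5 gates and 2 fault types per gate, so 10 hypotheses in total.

1

Fault-free: U0=1, U1=1, U2=1, U3=1, U4=1 → Y1=1, Y2=1. Observed Y1=1, Y2=0.
  U0 stuck-at-0: output Y1=0, Y2=0 ✗
  U0 stuck-at-1: output Y1=1, Y2=1 ✗
  U1 stuck-at-0: output Y1=1, Y2=1 ✗
  U1 stuck-at-1: output Y1=1, Y2=1 ✗
  U2 stuck-at-0: output Y1=0, Y2=0 ✗
  U2 stuck-at-1: output Y1=1, Y2=1 ✗
  U3 stuck-at-0: output Y1=0, Y2=0 ✗
  U3 stuck-at-1: output Y1=1, Y2=1 ✗
  U4 stuck-at-0: output Y1=1, Y2=0 ✓
  U4 stuck-at-1: output Y1=1, Y2=1 ✗
Consistent faults: {U4 stuck-at-0} — 1 in all.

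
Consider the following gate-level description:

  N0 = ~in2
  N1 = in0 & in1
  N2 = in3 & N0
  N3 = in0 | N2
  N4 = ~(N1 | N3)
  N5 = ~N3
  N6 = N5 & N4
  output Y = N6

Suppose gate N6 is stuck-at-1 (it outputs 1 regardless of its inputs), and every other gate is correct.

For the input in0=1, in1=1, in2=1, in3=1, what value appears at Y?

1

Propagate with N6 forced: N0=0, N1=1, N2=0, N3=1, N4=0, N5=0, N6=1 [stuck-at-1].
So Y = 1. (Without the fault it would be 0.)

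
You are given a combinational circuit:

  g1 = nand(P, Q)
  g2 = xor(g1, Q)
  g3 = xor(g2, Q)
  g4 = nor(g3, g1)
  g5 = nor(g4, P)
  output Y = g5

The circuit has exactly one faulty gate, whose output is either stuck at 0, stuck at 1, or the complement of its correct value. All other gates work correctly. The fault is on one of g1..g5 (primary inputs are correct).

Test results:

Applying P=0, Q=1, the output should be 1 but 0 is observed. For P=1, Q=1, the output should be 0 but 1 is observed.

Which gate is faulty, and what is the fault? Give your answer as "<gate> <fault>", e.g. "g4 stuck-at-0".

Fault-free values for test 1 (P=0, Q=1): g1=1, g2=0, g3=1, g4=0, g5=1, giving Y=1. Observed 0.
Test 1: faults giving observed 0 are {g1 stuck-at-0, g1 inverted output, g4 stuck-at-1, g4 inverted output, g5 stuck-at-0, g5 inverted output}.
Test 2 (P=1, Q=1): fault-free g1=0, g2=1, g3=0, g4=1, g5=0 → 0; observed 1. Eliminates g1 stuck-at-0, g1 inverted output, g4 stuck-at-1, g4 inverted output, g5 stuck-at-0.
Only g5 inverted output is consistent with every test.

g5 inverted output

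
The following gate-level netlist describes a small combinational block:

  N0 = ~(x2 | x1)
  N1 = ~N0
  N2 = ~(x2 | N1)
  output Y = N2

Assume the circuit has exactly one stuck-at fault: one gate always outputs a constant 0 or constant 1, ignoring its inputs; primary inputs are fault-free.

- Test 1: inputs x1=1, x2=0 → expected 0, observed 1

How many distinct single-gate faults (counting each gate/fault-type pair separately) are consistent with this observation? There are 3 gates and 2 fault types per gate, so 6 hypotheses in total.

3

Fault-free: N0=0, N1=1, N2=0 → 0. Observed 1.
  N0 stuck-at-0: output 0 ✗
  N0 stuck-at-1: output 1 ✓
  N1 stuck-at-0: output 1 ✓
  N1 stuck-at-1: output 0 ✗
  N2 stuck-at-0: output 0 ✗
  N2 stuck-at-1: output 1 ✓
Consistent faults: {N0 stuck-at-1, N1 stuck-at-0, N2 stuck-at-1} — 3 in all.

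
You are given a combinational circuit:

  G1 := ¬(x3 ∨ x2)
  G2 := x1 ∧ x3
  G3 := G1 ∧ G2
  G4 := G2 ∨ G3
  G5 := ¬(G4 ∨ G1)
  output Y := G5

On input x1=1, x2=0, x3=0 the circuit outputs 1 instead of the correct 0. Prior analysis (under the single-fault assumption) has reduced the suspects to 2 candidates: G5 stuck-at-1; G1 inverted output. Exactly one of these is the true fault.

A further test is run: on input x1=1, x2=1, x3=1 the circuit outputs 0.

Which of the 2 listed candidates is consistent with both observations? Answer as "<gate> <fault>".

G1 inverted output

Evaluate each candidate on input x1=1, x2=1, x3=1:
  G5 stuck-at-1: G1=0, G2=1, G3=0, G4=1, G5=1 [stuck-at-1] → 1 — eliminated
  G1 inverted output: G1=1 [inverted output], G2=1, G3=1, G4=1, G5=0 → 0 — matches
Only G1 inverted output reproduces the observed 0.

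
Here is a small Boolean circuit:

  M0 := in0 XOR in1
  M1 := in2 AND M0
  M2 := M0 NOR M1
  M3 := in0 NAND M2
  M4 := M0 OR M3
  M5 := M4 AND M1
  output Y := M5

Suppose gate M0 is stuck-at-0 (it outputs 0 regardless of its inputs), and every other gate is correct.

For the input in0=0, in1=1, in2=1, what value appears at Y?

Propagate with M0 forced: M0=0 [stuck-at-0], M1=0, M2=1, M3=1, M4=1, M5=0.
So Y = 0. (Without the fault it would be 1.)

0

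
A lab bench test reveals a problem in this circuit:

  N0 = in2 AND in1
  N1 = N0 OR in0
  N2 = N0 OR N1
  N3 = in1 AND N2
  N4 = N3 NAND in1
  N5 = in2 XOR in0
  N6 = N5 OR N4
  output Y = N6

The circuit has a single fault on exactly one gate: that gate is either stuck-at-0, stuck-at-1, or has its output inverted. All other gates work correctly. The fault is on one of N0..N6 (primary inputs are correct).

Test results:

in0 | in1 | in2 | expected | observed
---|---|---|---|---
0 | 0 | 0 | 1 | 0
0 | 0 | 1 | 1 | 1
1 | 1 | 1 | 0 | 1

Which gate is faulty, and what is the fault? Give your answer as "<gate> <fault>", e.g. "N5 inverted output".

N4 inverted output

Fault-free values for test 1 (in0=0, in1=0, in2=0): N0=0, N1=0, N2=0, N3=0, N4=1, N5=0, N6=1, giving Y=1. Observed 0.
Test 1: faults giving observed 0 are {N4 stuck-at-0, N4 inverted output, N6 stuck-at-0, N6 inverted output}.
Test 2 (in0=0, in1=0, in2=1): fault-free N0=0, N1=0, N2=0, N3=0, N4=1, N5=1, N6=1 → 1; observed 1. Eliminates N6 stuck-at-0, N6 inverted output.
Test 3 (in0=1, in1=1, in2=1): fault-free N0=1, N1=1, N2=1, N3=1, N4=0, N5=0, N6=0 → 0; observed 1. Eliminates N4 stuck-at-0.
Only N4 inverted output is consistent with every test.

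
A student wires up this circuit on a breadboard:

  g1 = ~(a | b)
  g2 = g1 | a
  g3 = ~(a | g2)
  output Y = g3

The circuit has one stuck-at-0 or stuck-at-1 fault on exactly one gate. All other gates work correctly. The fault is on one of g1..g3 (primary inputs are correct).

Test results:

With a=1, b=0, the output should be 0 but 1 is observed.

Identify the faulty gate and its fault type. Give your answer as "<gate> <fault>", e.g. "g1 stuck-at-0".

Fault-free values for test 1 (a=1, b=0): g1=0, g2=1, g3=0, giving Y=0. Observed 1.
Test 1: faults giving observed 1 are {g3 stuck-at-1}.
Only g3 stuck-at-1 is consistent with every test.

g3 stuck-at-1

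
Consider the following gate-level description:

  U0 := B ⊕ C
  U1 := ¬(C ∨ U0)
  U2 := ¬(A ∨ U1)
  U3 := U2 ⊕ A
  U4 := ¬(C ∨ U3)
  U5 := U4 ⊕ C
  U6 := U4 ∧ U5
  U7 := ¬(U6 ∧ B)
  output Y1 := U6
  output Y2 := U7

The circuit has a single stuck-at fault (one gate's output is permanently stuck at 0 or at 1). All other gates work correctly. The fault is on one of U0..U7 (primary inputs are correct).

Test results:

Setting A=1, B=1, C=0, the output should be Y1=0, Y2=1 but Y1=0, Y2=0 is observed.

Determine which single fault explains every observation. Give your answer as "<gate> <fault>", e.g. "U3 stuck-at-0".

U7 stuck-at-0

Fault-free values for test 1 (A=1, B=1, C=0): U0=1, U1=0, U2=0, U3=1, U4=0, U5=0, U6=0, U7=1, giving Y1=0, Y2=1. Observed Y1=0, Y2=0.
Test 1: faults giving observed Y1=0, Y2=0 are {U7 stuck-at-0}.
Only U7 stuck-at-0 is consistent with every test.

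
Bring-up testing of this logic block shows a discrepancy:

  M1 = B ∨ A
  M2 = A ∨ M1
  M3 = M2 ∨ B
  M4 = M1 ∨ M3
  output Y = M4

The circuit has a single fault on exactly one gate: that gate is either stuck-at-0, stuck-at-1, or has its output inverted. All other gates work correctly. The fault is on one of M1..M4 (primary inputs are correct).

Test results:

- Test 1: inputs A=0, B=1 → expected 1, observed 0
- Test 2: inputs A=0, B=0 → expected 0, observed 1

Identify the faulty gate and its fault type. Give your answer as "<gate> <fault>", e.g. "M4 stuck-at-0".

Fault-free values for test 1 (A=0, B=1): M1=1, M2=1, M3=1, M4=1, giving Y=1. Observed 0.
Test 1: faults giving observed 0 are {M4 stuck-at-0, M4 inverted output}.
Test 2 (A=0, B=0): fault-free M1=0, M2=0, M3=0, M4=0 → 0; observed 1. Eliminates M4 stuck-at-0.
Only M4 inverted output is consistent with every test.

M4 inverted output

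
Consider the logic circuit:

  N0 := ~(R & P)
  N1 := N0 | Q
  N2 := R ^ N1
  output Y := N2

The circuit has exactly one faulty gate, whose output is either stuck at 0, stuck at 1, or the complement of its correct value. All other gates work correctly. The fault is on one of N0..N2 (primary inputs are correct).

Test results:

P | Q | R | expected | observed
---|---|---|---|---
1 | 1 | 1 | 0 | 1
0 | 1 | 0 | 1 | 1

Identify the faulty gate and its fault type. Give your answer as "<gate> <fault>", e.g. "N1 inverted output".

Fault-free values for test 1 (P=1, Q=1, R=1): N0=0, N1=1, N2=0, giving Y=0. Observed 1.
Test 1: faults giving observed 1 are {N1 stuck-at-0, N1 inverted output, N2 stuck-at-1, N2 inverted output}.
Test 2 (P=0, Q=1, R=0): fault-free N0=1, N1=1, N2=1 → 1; observed 1. Eliminates N1 stuck-at-0, N1 inverted output, N2 inverted output.
Only N2 stuck-at-1 is consistent with every test.

N2 stuck-at-1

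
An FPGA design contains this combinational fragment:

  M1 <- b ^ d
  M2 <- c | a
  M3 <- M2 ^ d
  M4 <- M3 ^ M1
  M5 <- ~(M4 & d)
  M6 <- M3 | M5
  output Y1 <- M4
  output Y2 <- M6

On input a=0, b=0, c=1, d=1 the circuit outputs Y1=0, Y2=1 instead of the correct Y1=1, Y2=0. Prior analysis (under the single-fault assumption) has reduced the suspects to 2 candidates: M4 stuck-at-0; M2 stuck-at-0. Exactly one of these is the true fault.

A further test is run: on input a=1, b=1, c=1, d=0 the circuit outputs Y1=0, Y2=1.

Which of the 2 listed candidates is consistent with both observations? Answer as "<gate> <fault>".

Evaluate each candidate on input a=1, b=1, c=1, d=0:
  M4 stuck-at-0: M1=1, M2=1, M3=1, M4=0 [stuck-at-0], M5=1, M6=1 → Y1=0, Y2=1 — matches
  M2 stuck-at-0: M1=1, M2=0 [stuck-at-0], M3=0, M4=1, M5=1, M6=1 → Y1=1, Y2=1 — eliminated
Only M4 stuck-at-0 reproduces the observed Y1=0, Y2=1.

M4 stuck-at-0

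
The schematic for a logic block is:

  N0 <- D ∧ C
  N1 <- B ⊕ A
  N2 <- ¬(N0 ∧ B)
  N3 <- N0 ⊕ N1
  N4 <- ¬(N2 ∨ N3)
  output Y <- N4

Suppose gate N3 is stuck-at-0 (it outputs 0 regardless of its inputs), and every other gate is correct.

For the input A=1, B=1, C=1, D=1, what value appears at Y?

Propagate with N3 forced: N0=1, N1=0, N2=0, N3=0 [stuck-at-0], N4=1.
So Y = 1. (Without the fault it would be 0.)

1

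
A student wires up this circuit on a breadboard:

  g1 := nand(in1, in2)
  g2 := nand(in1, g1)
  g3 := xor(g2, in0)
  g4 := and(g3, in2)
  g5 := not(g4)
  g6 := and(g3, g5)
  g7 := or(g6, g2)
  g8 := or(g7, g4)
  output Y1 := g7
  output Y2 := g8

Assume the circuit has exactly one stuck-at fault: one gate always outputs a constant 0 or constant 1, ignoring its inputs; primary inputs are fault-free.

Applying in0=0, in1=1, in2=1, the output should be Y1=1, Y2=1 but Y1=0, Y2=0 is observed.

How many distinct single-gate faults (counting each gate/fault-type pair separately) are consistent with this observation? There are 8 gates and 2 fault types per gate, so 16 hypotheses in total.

2

Fault-free: g1=0, g2=1, g3=1, g4=1, g5=0, g6=0, g7=1, g8=1 → Y1=1, Y2=1. Observed Y1=0, Y2=0.
  g1: stuck-at-1 ✓; others ✗
  g2: stuck-at-0 ✓; others ✗
  g3: none of the 2 fault types match ✗
  g4: none of the 2 fault types match ✗
  g5: none of the 2 fault types match ✗
  g6: none of the 2 fault types match ✗
  g7: none of the 2 fault types match ✗
  g8: none of the 2 fault types match ✗
Consistent faults: {g1 stuck-at-1, g2 stuck-at-0} — 2 in all.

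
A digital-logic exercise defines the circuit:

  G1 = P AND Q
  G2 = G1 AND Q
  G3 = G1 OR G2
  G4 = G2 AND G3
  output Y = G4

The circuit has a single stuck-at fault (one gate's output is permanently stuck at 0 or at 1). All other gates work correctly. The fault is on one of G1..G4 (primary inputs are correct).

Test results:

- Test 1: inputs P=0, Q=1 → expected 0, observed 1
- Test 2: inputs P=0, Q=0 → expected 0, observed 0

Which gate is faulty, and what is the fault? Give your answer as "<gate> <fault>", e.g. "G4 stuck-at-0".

G1 stuck-at-1

Fault-free values for test 1 (P=0, Q=1): G1=0, G2=0, G3=0, G4=0, giving Y=0. Observed 1.
Test 1: faults giving observed 1 are {G1 stuck-at-1, G2 stuck-at-1, G4 stuck-at-1}.
Test 2 (P=0, Q=0): fault-free G1=0, G2=0, G3=0, G4=0 → 0; observed 0. Eliminates G2 stuck-at-1, G4 stuck-at-1.
Only G1 stuck-at-1 is consistent with every test.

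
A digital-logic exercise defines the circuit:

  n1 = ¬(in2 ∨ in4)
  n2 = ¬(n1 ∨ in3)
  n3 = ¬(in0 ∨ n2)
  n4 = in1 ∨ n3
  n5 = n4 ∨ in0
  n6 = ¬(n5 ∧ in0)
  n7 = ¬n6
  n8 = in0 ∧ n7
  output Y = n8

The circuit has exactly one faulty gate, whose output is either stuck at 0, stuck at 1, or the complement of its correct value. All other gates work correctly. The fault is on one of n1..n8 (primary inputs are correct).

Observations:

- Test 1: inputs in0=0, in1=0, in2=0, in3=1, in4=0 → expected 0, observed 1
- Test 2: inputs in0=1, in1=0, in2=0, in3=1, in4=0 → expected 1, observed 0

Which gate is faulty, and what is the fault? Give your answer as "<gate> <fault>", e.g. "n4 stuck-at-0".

n8 inverted output

Fault-free values for test 1 (in0=0, in1=0, in2=0, in3=1, in4=0): n1=1, n2=0, n3=1, n4=1, n5=1, n6=1, n7=0, n8=0, giving Y=0. Observed 1.
Test 1: faults giving observed 1 are {n8 stuck-at-1, n8 inverted output}.
Test 2 (in0=1, in1=0, in2=0, in3=1, in4=0): fault-free n1=1, n2=0, n3=0, n4=0, n5=1, n6=0, n7=1, n8=1 → 1; observed 0. Eliminates n8 stuck-at-1.
Only n8 inverted output is consistent with every test.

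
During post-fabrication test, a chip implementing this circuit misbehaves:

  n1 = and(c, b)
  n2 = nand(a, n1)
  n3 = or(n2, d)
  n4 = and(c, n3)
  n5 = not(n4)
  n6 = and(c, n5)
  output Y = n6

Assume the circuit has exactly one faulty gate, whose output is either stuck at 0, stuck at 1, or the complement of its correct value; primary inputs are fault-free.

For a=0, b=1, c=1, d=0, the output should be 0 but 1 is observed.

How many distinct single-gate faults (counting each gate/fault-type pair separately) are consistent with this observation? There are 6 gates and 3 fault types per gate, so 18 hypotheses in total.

Fault-free: n1=1, n2=1, n3=1, n4=1, n5=0, n6=0 → 0. Observed 1.
  n1: none of the 3 fault types match ✗
  n2: stuck-at-0, inverted output ✓; others ✗
  n3: stuck-at-0, inverted output ✓; others ✗
  n4: stuck-at-0, inverted output ✓; others ✗
  n5: stuck-at-1, inverted output ✓; others ✗
  n6: stuck-at-1, inverted output ✓; others ✗
Consistent faults: {n2 stuck-at-0, n2 inverted output, n3 stuck-at-0, n3 inverted output, n4 stuck-at-0, n4 inverted output, n5 stuck-at-1, n5 inverted output, n6 stuck-at-1, n6 inverted output} — 10 in all.

10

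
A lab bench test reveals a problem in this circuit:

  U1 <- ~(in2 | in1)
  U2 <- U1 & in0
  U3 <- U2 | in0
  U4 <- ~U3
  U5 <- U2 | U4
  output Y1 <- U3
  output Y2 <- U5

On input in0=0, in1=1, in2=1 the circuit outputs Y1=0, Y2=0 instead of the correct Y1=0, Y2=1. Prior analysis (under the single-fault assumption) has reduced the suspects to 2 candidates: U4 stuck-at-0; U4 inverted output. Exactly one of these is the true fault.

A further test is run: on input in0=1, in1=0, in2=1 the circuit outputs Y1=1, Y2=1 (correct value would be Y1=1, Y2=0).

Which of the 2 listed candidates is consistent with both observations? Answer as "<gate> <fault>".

U4 inverted output

Evaluate each candidate on input in0=1, in1=0, in2=1:
  U4 stuck-at-0: U1=0, U2=0, U3=1, U4=0 [stuck-at-0], U5=0 → Y1=1, Y2=0 — eliminated
  U4 inverted output: U1=0, U2=0, U3=1, U4=1 [inverted output], U5=1 → Y1=1, Y2=1 — matches
Only U4 inverted output reproduces the observed Y1=1, Y2=1.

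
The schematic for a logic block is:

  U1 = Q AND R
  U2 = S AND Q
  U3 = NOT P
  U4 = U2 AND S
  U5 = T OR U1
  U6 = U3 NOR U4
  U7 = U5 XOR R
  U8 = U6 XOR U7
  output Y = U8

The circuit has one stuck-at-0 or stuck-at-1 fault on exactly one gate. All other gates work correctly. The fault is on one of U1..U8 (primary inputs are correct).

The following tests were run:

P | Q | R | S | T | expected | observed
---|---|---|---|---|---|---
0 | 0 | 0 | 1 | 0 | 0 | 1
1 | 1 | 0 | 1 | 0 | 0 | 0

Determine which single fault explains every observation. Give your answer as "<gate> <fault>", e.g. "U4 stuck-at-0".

Fault-free values for test 1 (P=0, Q=0, R=0, S=1, T=0): U1=0, U2=0, U3=1, U4=0, U5=0, U6=0, U7=0, U8=0, giving Y=0. Observed 1.
Test 1: faults giving observed 1 are {U1 stuck-at-1, U3 stuck-at-0, U5 stuck-at-1, U6 stuck-at-1, U7 stuck-at-1, U8 stuck-at-1}.
Test 2 (P=1, Q=1, R=0, S=1, T=0): fault-free U1=0, U2=1, U3=0, U4=1, U5=0, U6=0, U7=0, U8=0 → 0; observed 0. Eliminates U1 stuck-at-1, U5 stuck-at-1, U6 stuck-at-1, U7 stuck-at-1, U8 stuck-at-1.
Only U3 stuck-at-0 is consistent with every test.

U3 stuck-at-0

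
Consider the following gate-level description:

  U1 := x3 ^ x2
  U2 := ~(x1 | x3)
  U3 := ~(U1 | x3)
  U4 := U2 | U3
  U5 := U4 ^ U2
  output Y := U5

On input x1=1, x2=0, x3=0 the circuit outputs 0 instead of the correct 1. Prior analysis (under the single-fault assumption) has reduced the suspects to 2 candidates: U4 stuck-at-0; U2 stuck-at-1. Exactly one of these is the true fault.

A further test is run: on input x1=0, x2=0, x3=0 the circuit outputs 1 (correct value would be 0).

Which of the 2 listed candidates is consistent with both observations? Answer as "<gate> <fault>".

Evaluate each candidate on input x1=0, x2=0, x3=0:
  U4 stuck-at-0: U1=0, U2=1, U3=1, U4=0 [stuck-at-0], U5=1 → 1 — matches
  U2 stuck-at-1: U1=0, U2=1 [stuck-at-1], U3=1, U4=1, U5=0 → 0 — eliminated
Only U4 stuck-at-0 reproduces the observed 1.

U4 stuck-at-0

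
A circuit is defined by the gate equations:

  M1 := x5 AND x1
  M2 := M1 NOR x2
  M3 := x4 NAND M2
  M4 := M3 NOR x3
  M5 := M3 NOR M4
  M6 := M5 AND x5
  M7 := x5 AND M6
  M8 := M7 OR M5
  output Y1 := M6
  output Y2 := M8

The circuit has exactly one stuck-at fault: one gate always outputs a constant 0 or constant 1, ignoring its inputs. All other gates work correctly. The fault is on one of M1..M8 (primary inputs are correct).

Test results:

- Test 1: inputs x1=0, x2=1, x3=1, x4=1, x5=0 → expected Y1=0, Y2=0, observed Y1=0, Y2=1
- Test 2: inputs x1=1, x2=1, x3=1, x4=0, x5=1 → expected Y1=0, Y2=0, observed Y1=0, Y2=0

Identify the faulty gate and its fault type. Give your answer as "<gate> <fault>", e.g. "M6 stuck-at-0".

Fault-free values for test 1 (x1=0, x2=1, x3=1, x4=1, x5=0): M1=0, M2=0, M3=1, M4=0, M5=0, M6=0, M7=0, M8=0, giving Y1=0, Y2=0. Observed Y1=0, Y2=1.
Test 1: faults giving observed Y1=0, Y2=1 are {M2 stuck-at-1, M3 stuck-at-0, M5 stuck-at-1, M7 stuck-at-1, M8 stuck-at-1}.
Test 2 (x1=1, x2=1, x3=1, x4=0, x5=1): fault-free M1=1, M2=0, M3=1, M4=0, M5=0, M6=0, M7=0, M8=0 → Y1=0, Y2=0; observed Y1=0, Y2=0. Eliminates M3 stuck-at-0, M5 stuck-at-1, M7 stuck-at-1, M8 stuck-at-1.
Only M2 stuck-at-1 is consistent with every test.

M2 stuck-at-1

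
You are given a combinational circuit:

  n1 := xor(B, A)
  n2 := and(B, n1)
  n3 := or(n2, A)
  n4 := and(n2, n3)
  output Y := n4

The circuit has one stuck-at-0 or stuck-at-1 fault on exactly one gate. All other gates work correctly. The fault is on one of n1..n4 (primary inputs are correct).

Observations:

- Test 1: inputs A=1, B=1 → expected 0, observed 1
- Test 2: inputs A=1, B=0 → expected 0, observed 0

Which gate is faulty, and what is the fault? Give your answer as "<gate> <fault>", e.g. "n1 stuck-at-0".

Fault-free values for test 1 (A=1, B=1): n1=0, n2=0, n3=1, n4=0, giving Y=0. Observed 1.
Test 1: faults giving observed 1 are {n1 stuck-at-1, n2 stuck-at-1, n4 stuck-at-1}.
Test 2 (A=1, B=0): fault-free n1=1, n2=0, n3=1, n4=0 → 0; observed 0. Eliminates n2 stuck-at-1, n4 stuck-at-1.
Only n1 stuck-at-1 is consistent with every test.

n1 stuck-at-1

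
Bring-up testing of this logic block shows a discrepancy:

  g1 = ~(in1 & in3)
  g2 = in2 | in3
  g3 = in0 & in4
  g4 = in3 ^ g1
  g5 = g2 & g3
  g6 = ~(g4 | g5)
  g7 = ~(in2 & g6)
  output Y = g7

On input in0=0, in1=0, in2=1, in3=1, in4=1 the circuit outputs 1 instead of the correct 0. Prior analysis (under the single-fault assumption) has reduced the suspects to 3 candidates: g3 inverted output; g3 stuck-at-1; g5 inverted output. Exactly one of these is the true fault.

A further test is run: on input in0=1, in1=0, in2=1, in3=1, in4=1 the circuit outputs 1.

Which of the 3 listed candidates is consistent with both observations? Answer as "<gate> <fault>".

g3 stuck-at-1

Evaluate each candidate on input in0=1, in1=0, in2=1, in3=1, in4=1:
  g3 inverted output: g1=1, g2=1, g3=0 [inverted output], g4=0, g5=0, g6=1, g7=0 → 0 — eliminated
  g3 stuck-at-1: g1=1, g2=1, g3=1 [stuck-at-1], g4=0, g5=1, g6=0, g7=1 → 1 — matches
  g5 inverted output: g1=1, g2=1, g3=1, g4=0, g5=0 [inverted output], g6=1, g7=0 → 0 — eliminated
Only g3 stuck-at-1 reproduces the observed 1.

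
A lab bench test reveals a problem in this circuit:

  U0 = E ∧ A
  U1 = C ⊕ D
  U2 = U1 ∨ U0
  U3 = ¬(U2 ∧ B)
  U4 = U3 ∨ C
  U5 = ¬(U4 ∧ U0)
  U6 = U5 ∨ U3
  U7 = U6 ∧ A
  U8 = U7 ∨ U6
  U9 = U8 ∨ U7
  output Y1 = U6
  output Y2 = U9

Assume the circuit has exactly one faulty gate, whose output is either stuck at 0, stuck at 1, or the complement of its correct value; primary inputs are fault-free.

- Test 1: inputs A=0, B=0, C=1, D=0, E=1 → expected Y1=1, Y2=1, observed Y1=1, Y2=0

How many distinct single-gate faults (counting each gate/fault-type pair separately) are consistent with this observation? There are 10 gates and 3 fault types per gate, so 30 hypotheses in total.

4

Fault-free: U0=0, U1=1, U2=1, U3=1, U4=1, U5=1, U6=1, U7=0, U8=1, U9=1 → Y1=1, Y2=1. Observed Y1=1, Y2=0.
  U0: none of the 3 fault types match ✗
  U1: none of the 3 fault types match ✗
  U2: none of the 3 fault types match ✗
  U3: none of the 3 fault types match ✗
  U4: none of the 3 fault types match ✗
  U5: none of the 3 fault types match ✗
  U6: none of the 3 fault types match ✗
  U7: none of the 3 fault types match ✗
  U8: stuck-at-0, inverted output ✓; others ✗
  U9: stuck-at-0, inverted output ✓; others ✗
Consistent faults: {U8 stuck-at-0, U8 inverted output, U9 stuck-at-0, U9 inverted output} — 4 in all.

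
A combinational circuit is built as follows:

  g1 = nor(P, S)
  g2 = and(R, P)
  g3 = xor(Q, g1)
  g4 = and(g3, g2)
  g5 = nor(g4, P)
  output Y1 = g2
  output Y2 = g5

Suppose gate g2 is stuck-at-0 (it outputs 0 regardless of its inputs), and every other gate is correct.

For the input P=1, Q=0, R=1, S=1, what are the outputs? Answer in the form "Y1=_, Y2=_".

Y1=0, Y2=0

Propagate with g2 forced: g1=0, g2=0 [stuck-at-0], g3=0, g4=0, g5=0.
So the outputs are Y1=0, Y2=0. (Without the fault they would be Y1=1, Y2=0.)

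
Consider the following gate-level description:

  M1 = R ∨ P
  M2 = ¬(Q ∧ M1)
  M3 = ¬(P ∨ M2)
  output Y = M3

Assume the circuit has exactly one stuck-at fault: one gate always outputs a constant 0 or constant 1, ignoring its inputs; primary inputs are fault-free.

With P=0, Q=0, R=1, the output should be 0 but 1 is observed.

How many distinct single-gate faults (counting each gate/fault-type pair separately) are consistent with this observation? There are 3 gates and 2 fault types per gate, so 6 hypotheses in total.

Fault-free: M1=1, M2=1, M3=0 → 0. Observed 1.
  M1 stuck-at-0: output 0 ✗
  M1 stuck-at-1: output 0 ✗
  M2 stuck-at-0: output 1 ✓
  M2 stuck-at-1: output 0 ✗
  M3 stuck-at-0: output 0 ✗
  M3 stuck-at-1: output 1 ✓
Consistent faults: {M2 stuck-at-0, M3 stuck-at-1} — 2 in all.

2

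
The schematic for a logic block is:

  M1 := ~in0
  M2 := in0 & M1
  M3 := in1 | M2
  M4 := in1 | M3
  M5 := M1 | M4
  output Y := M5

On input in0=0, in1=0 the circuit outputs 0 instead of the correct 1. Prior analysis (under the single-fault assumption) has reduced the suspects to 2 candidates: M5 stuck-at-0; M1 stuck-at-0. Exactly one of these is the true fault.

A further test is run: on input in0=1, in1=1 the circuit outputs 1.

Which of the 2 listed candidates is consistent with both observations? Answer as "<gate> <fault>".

Evaluate each candidate on input in0=1, in1=1:
  M5 stuck-at-0: M1=0, M2=0, M3=1, M4=1, M5=0 [stuck-at-0] → 0 — eliminated
  M1 stuck-at-0: M1=0 [stuck-at-0], M2=0, M3=1, M4=1, M5=1 → 1 — matches
Only M1 stuck-at-0 reproduces the observed 1.

M1 stuck-at-0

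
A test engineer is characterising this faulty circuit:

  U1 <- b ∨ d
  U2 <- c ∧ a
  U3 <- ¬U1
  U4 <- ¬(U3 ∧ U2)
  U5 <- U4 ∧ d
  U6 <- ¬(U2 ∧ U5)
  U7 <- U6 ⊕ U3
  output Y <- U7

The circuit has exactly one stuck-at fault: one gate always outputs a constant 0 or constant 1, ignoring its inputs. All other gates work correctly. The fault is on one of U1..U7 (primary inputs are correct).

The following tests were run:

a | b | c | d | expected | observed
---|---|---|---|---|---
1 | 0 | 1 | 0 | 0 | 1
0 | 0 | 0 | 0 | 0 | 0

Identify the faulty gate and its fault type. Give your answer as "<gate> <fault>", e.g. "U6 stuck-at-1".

U5 stuck-at-1

Fault-free values for test 1 (a=1, b=0, c=1, d=0): U1=0, U2=1, U3=1, U4=0, U5=0, U6=1, U7=0, giving Y=0. Observed 1.
Test 1: faults giving observed 1 are {U1 stuck-at-1, U3 stuck-at-0, U5 stuck-at-1, U6 stuck-at-0, U7 stuck-at-1}.
Test 2 (a=0, b=0, c=0, d=0): fault-free U1=0, U2=0, U3=1, U4=1, U5=0, U6=1, U7=0 → 0; observed 0. Eliminates U1 stuck-at-1, U3 stuck-at-0, U6 stuck-at-0, U7 stuck-at-1.
Only U5 stuck-at-1 is consistent with every test.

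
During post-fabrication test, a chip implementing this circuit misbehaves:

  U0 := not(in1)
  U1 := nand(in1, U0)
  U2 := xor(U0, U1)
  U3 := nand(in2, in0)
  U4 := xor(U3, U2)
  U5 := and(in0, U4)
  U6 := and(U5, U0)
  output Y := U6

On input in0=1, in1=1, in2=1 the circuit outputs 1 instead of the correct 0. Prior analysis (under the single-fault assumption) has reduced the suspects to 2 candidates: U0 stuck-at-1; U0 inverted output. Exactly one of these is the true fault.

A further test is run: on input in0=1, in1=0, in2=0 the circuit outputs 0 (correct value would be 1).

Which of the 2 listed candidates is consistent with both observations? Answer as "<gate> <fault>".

U0 inverted output

Evaluate each candidate on input in0=1, in1=0, in2=0:
  U0 stuck-at-1: U0=1 [stuck-at-1], U1=1, U2=0, U3=1, U4=1, U5=1, U6=1 → 1 — eliminated
  U0 inverted output: U0=0 [inverted output], U1=1, U2=1, U3=1, U4=0, U5=0, U6=0 → 0 — matches
Only U0 inverted output reproduces the observed 0.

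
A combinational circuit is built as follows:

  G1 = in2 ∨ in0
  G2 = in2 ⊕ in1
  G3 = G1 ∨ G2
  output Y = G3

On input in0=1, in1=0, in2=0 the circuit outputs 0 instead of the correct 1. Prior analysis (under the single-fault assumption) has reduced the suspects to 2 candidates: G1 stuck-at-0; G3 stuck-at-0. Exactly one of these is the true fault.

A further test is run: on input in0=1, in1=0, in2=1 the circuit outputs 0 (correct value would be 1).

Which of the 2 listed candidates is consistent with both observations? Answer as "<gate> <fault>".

Evaluate each candidate on input in0=1, in1=0, in2=1:
  G1 stuck-at-0: G1=0 [stuck-at-0], G2=1, G3=1 → 1 — eliminated
  G3 stuck-at-0: G1=1, G2=1, G3=0 [stuck-at-0] → 0 — matches
Only G3 stuck-at-0 reproduces the observed 0.

G3 stuck-at-0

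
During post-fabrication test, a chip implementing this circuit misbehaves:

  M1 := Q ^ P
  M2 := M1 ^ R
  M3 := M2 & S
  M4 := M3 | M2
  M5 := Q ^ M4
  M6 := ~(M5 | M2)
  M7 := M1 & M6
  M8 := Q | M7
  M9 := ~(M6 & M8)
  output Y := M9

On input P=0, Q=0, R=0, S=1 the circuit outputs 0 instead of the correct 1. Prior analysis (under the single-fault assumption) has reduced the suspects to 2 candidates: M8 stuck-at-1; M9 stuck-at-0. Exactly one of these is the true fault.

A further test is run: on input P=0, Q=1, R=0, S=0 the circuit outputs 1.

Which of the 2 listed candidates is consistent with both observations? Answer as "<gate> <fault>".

Evaluate each candidate on input P=0, Q=1, R=0, S=0:
  M8 stuck-at-1: M1=1, M2=1, M3=0, M4=1, M5=0, M6=0, M7=0, M8=1 [stuck-at-1], M9=1 → 1 — matches
  M9 stuck-at-0: M1=1, M2=1, M3=0, M4=1, M5=0, M6=0, M7=0, M8=1, M9=0 [stuck-at-0] → 0 — eliminated
Only M8 stuck-at-1 reproduces the observed 1.

M8 stuck-at-1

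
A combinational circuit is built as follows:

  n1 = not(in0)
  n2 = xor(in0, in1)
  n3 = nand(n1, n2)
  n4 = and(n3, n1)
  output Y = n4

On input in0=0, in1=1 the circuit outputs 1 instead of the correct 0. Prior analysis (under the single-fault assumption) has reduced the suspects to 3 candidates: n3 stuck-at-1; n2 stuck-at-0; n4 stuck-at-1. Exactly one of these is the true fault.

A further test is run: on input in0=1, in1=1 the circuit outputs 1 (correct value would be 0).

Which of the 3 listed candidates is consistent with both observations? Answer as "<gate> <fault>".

n4 stuck-at-1

Evaluate each candidate on input in0=1, in1=1:
  n3 stuck-at-1: n1=0, n2=0, n3=1 [stuck-at-1], n4=0 → 0 — eliminated
  n2 stuck-at-0: n1=0, n2=0 [stuck-at-0], n3=1, n4=0 → 0 — eliminated
  n4 stuck-at-1: n1=0, n2=0, n3=1, n4=1 [stuck-at-1] → 1 — matches
Only n4 stuck-at-1 reproduces the observed 1.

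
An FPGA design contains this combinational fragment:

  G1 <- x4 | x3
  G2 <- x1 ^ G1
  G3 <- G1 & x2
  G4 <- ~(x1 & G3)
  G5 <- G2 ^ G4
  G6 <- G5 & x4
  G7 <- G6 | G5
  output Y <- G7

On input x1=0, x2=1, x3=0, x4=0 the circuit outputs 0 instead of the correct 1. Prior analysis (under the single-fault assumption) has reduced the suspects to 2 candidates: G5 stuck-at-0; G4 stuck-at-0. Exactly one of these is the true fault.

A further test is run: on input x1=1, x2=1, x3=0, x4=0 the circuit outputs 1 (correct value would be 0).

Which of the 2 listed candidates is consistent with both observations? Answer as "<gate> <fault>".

G4 stuck-at-0

Evaluate each candidate on input x1=1, x2=1, x3=0, x4=0:
  G5 stuck-at-0: G1=0, G2=1, G3=0, G4=1, G5=0 [stuck-at-0], G6=0, G7=0 → 0 — eliminated
  G4 stuck-at-0: G1=0, G2=1, G3=0, G4=0 [stuck-at-0], G5=1, G6=0, G7=1 → 1 — matches
Only G4 stuck-at-0 reproduces the observed 1.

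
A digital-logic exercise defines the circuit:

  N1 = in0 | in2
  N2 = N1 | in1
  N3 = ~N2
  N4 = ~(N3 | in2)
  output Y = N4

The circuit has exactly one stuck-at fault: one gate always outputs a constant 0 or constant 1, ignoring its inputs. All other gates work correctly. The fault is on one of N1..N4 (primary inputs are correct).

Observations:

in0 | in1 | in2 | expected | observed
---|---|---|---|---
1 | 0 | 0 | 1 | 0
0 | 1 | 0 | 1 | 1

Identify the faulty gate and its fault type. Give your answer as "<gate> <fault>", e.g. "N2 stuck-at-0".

N1 stuck-at-0

Fault-free values for test 1 (in0=1, in1=0, in2=0): N1=1, N2=1, N3=0, N4=1, giving Y=1. Observed 0.
Test 1: faults giving observed 0 are {N1 stuck-at-0, N2 stuck-at-0, N3 stuck-at-1, N4 stuck-at-0}.
Test 2 (in0=0, in1=1, in2=0): fault-free N1=0, N2=1, N3=0, N4=1 → 1; observed 1. Eliminates N2 stuck-at-0, N3 stuck-at-1, N4 stuck-at-0.
Only N1 stuck-at-0 is consistent with every test.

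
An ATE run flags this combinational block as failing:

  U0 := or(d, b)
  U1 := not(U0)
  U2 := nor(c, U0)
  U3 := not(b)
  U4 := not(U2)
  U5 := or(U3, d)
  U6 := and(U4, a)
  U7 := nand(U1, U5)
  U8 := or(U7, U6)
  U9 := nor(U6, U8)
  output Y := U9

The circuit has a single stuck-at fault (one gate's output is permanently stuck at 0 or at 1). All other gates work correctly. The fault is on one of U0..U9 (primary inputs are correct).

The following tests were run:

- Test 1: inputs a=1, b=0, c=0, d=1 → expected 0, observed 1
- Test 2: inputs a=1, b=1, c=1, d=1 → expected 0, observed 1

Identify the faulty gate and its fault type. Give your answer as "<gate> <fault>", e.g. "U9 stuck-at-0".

U9 stuck-at-1

Fault-free values for test 1 (a=1, b=0, c=0, d=1): U0=1, U1=0, U2=0, U3=1, U4=1, U5=1, U6=1, U7=1, U8=1, U9=0, giving Y=0. Observed 1.
Test 1: faults giving observed 1 are {U0 stuck-at-0, U9 stuck-at-1}.
Test 2 (a=1, b=1, c=1, d=1): fault-free U0=1, U1=0, U2=0, U3=0, U4=1, U5=1, U6=1, U7=1, U8=1, U9=0 → 0; observed 1. Eliminates U0 stuck-at-0.
Only U9 stuck-at-1 is consistent with every test.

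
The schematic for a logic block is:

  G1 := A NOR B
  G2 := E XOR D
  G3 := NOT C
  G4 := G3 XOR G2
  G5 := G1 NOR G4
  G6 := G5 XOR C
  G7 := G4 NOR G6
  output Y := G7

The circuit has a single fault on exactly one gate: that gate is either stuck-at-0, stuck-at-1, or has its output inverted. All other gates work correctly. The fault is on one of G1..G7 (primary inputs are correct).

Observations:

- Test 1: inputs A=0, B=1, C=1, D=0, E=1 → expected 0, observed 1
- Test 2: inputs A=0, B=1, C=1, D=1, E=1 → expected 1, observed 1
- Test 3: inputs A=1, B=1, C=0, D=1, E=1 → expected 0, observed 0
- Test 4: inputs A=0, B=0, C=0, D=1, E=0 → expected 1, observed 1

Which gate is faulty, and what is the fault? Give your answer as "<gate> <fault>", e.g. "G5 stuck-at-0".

G4 stuck-at-0

Fault-free values for test 1 (A=0, B=1, C=1, D=0, E=1): G1=0, G2=1, G3=0, G4=1, G5=0, G6=1, G7=0, giving Y=0. Observed 1.
Test 1: faults giving observed 1 are {G2 stuck-at-0, G2 inverted output, G3 stuck-at-1, G3 inverted output, G4 stuck-at-0, G4 inverted output, G7 stuck-at-1, G7 inverted output}.
Test 2 (A=0, B=1, C=1, D=1, E=1): fault-free G1=0, G2=0, G3=0, G4=0, G5=1, G6=0, G7=1 → 1; observed 1. Eliminates G2 inverted output, G3 stuck-at-1, G3 inverted output, G4 inverted output, G7 inverted output.
Test 3 (A=1, B=1, C=0, D=1, E=1): fault-free G1=0, G2=0, G3=1, G4=1, G5=0, G6=0, G7=0 → 0; observed 0. Eliminates G7 stuck-at-1.
Test 4 (A=0, B=0, C=0, D=1, E=0): fault-free G1=1, G2=1, G3=1, G4=0, G5=0, G6=0, G7=1 → 1; observed 1. Eliminates G2 stuck-at-0.
Only G4 stuck-at-0 is consistent with every test.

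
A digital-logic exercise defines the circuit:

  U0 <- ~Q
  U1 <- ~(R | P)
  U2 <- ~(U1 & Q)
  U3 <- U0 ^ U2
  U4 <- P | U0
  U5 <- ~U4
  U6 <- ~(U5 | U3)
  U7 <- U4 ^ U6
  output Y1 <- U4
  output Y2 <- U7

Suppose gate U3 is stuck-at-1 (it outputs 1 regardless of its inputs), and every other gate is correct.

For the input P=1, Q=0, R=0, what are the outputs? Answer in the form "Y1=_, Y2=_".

Propagate with U3 forced: U0=1, U1=0, U2=1, U3=1 [stuck-at-1], U4=1, U5=0, U6=0, U7=1.
So the outputs are Y1=1, Y2=1. (Without the fault they would be Y1=1, Y2=0.)

Y1=1, Y2=1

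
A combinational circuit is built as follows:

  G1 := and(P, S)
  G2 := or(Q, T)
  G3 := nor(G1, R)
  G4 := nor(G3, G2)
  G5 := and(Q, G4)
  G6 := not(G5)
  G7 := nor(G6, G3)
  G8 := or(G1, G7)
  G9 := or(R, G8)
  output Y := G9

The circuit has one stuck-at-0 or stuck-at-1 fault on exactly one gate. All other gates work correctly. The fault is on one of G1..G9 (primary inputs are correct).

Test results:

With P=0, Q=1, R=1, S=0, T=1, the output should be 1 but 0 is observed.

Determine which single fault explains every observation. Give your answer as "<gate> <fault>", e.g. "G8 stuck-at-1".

G9 stuck-at-0

Fault-free values for test 1 (P=0, Q=1, R=1, S=0, T=1): G1=0, G2=1, G3=0, G4=0, G5=0, G6=1, G7=0, G8=0, G9=1, giving Y=1. Observed 0.
Test 1: faults giving observed 0 are {G9 stuck-at-0}.
Only G9 stuck-at-0 is consistent with every test.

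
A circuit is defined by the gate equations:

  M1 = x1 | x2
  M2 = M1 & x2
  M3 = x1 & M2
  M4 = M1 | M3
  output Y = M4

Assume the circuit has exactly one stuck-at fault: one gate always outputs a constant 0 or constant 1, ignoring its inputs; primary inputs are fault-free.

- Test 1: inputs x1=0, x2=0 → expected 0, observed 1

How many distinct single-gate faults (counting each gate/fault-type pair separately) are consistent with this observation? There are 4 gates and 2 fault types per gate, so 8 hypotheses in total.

3

Fault-free: M1=0, M2=0, M3=0, M4=0 → 0. Observed 1.
  M1 stuck-at-0: output 0 ✗
  M1 stuck-at-1: output 1 ✓
  M2 stuck-at-0: output 0 ✗
  M2 stuck-at-1: output 0 ✗
  M3 stuck-at-0: output 0 ✗
  M3 stuck-at-1: output 1 ✓
  M4 stuck-at-0: output 0 ✗
  M4 stuck-at-1: output 1 ✓
Consistent faults: {M1 stuck-at-1, M3 stuck-at-1, M4 stuck-at-1} — 3 in all.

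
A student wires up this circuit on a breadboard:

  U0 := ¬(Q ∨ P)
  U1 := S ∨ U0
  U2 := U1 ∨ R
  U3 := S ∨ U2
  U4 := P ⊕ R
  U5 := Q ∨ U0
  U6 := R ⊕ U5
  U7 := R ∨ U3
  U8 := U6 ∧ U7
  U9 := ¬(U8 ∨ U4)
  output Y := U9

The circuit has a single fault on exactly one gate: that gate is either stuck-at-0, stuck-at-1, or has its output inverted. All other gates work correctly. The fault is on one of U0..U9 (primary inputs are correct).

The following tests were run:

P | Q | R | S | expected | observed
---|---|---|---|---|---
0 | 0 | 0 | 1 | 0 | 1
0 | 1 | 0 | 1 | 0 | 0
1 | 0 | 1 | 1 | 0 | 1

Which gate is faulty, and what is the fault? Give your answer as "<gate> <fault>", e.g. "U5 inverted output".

U0 inverted output

Fault-free values for test 1 (P=0, Q=0, R=0, S=1): U0=1, U1=1, U2=1, U3=1, U4=0, U5=1, U6=1, U7=1, U8=1, U9=0, giving Y=0. Observed 1.
Test 1: faults giving observed 1 are {U0 stuck-at-0, U0 inverted output, U3 stuck-at-0, U3 inverted output, U5 stuck-at-0, U5 inverted output, U6 stuck-at-0, U6 inverted output, U7 stuck-at-0, U7 inverted output, U8 stuck-at-0, U8 inverted output, U9 stuck-at-1, U9 inverted output}.
Test 2 (P=0, Q=1, R=0, S=1): fault-free U0=0, U1=1, U2=1, U3=1, U4=0, U5=1, U6=1, U7=1, U8=1, U9=0 → 0; observed 0. Eliminates U3 stuck-at-0, U3 inverted output, U5 stuck-at-0, U5 inverted output, U6 stuck-at-0, U6 inverted output, U7 stuck-at-0, U7 inverted output, U8 stuck-at-0, U8 inverted output, U9 stuck-at-1, U9 inverted output.
Test 3 (P=1, Q=0, R=1, S=1): fault-free U0=0, U1=1, U2=1, U3=1, U4=0, U5=0, U6=1, U7=1, U8=1, U9=0 → 0; observed 1. Eliminates U0 stuck-at-0.
Only U0 inverted output is consistent with every test.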